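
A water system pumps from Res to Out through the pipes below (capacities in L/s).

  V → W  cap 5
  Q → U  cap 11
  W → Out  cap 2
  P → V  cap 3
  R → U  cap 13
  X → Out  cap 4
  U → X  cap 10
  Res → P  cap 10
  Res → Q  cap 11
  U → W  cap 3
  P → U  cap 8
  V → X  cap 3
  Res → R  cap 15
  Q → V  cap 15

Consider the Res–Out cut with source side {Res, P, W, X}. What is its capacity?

43

Edges leaving {Res, P, W, X}: Res→Q (11), Res→R (15), P→U (8), P→V (3), W→Out (2), X→Out (4).
Cut capacity = 11 + 15 + 8 + 3 + 2 + 4 = 43.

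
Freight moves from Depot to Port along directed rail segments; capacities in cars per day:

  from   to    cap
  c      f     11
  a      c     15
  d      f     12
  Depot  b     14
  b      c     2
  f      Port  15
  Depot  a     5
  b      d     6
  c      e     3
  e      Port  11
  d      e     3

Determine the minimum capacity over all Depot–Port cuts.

Augment Depot→a→c→e→Port: bottleneck 3, flow now 3.
Augment Depot→a→c→f→Port: bottleneck 2, flow now 5.
Augment Depot→b→c→f→Port: bottleneck 2, flow now 7.
Augment Depot→b→d→e→Port: bottleneck 3, flow now 10.
Augment Depot→b→d→f→Port: bottleneck 3, flow now 13.
No augmenting path remains; maximum flow = 13.
By max-flow min-cut, the minimum cut capacity equals the max flow.
In the residual graph, reachable from Depot: {Depot, b}.
Min-cut edges: Depot→a (5), b→c (2), b→d (6); capacity 5 + 2 + 6 = 13.

13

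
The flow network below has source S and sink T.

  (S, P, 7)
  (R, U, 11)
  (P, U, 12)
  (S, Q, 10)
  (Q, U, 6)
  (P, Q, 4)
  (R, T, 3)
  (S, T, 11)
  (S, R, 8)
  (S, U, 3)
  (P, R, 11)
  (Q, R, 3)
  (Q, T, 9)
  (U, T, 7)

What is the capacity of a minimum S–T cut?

Augment S→T: bottleneck 11, flow now 11.
Augment S→Q→T: bottleneck 9, flow now 20.
Augment S→R→T: bottleneck 3, flow now 23.
Augment S→U→T: bottleneck 3, flow now 26.
Augment S→P→U→T: bottleneck 4, flow now 30.
No augmenting path remains; maximum flow = 30.
By max-flow min-cut, the minimum cut capacity equals the max flow.
In the residual graph, reachable from S: {S, P, Q, R, U}.
Min-cut edges: S→T (11), Q→T (9), R→T (3), U→T (7); capacity 11 + 9 + 3 + 7 = 30.

30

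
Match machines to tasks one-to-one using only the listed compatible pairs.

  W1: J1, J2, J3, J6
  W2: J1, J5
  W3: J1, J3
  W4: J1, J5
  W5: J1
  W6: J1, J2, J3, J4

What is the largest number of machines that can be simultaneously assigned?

Unit-capacity flow: source→left, listed edges, right→sink; max matching = max flow.
Augmenting path W1→J1 (+1); matched 1.
Augmenting path W2→J5 (+1); matched 2.
Augmenting path W3→J3 (+1); matched 3.
Augmenting path W6→J2 (+1); matched 4.
Augmenting path W4→J1→W1→J6 (+1); matched 5.
No augmenting path remains; maximum matching = 5.
König certificate: {W1, W3, W6, J1, J5} is a vertex cover of size 5 (every listed pair touches it), so no matching can be larger.

5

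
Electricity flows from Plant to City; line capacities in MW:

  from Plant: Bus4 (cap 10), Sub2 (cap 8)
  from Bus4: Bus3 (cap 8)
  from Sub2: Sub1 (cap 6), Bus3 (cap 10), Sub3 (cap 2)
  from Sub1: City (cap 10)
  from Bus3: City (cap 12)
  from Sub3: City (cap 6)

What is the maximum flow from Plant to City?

Augment Plant→Bus4→Bus3→City: bottleneck 8, flow now 8.
Augment Plant→Sub2→Sub1→City: bottleneck 6, flow now 14.
Augment Plant→Sub2→Bus3→City: bottleneck 2, flow now 16.
No augmenting path remains; maximum flow = 16.
In the residual graph, reachable from Plant: {Plant, Bus4}.
Min-cut edges: Plant→Sub2 (8), Bus4→Bus3 (8); capacity 8 + 8 = 16.
This cut is saturated, so no flow can exceed 16.

16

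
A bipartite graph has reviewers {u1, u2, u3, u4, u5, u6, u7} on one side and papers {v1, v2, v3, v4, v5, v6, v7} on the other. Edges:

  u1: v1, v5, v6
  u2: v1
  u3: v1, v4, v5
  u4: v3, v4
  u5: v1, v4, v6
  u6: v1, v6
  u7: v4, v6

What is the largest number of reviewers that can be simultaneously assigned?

Unit-capacity flow: source→left, listed edges, right→sink; max matching = max flow.
Augmenting path u1→v1 (+1); matched 1.
Augmenting path u3→v4 (+1); matched 2.
Augmenting path u4→v3 (+1); matched 3.
Augmenting path u5→v6 (+1); matched 4.
Augmenting path u2→v1→u1→v5 (+1); matched 5.
No augmenting path remains; maximum matching = 5.
König certificate: {u4, v1, v4, v5, v6} is a vertex cover of size 5 (every listed pair touches it), so no matching can be larger.

5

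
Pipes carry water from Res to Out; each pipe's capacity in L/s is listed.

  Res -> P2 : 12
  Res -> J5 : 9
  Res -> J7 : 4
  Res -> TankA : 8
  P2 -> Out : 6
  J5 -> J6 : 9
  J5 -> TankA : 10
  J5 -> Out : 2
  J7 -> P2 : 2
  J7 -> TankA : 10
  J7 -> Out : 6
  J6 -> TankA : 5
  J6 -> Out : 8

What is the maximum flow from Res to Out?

Augment Res→P2→Out: bottleneck 6, flow now 6.
Augment Res→J5→Out: bottleneck 2, flow now 8.
Augment Res→J7→Out: bottleneck 4, flow now 12.
Augment Res→J5→J6→Out: bottleneck 7, flow now 19.
No augmenting path remains; maximum flow = 19.
In the residual graph, reachable from Res: {Res, P2, TankA}.
Min-cut edges: Res→J5 (9), Res→J7 (4), P2→Out (6); capacity 9 + 4 + 6 = 19.
This cut is saturated, so no flow can exceed 19.

19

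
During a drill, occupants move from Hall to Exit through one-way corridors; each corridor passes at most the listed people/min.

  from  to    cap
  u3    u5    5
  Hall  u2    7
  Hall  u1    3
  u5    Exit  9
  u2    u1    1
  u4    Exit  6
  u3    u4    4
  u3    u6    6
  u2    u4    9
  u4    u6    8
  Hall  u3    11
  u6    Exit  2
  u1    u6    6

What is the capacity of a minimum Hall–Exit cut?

13

Augment Hall→u1→u6→Exit: bottleneck 2, flow now 2.
Augment Hall→u2→u4→Exit: bottleneck 6, flow now 8.
Augment Hall→u3→u5→Exit: bottleneck 5, flow now 13.
No augmenting path remains; maximum flow = 13.
By max-flow min-cut, the minimum cut capacity equals the max flow.
In the residual graph, reachable from Hall: {Hall, u1, u2, u3, u4, u6}.
Min-cut edges: u3→u5 (5), u4→Exit (6), u6→Exit (2); capacity 5 + 6 + 2 = 13.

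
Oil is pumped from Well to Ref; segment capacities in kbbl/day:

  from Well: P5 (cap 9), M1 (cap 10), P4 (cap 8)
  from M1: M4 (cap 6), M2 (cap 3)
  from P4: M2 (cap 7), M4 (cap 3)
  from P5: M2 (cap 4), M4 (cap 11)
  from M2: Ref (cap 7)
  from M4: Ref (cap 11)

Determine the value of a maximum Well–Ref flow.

Augment Well→M1→M2→Ref: bottleneck 3, flow now 3.
Augment Well→M1→M4→Ref: bottleneck 6, flow now 9.
Augment Well→P4→M2→Ref: bottleneck 4, flow now 13.
Augment Well→P4→M4→Ref: bottleneck 3, flow now 16.
Augment Well→P5→M4→Ref: bottleneck 2, flow now 18.
No augmenting path remains; maximum flow = 18.
In the residual graph, reachable from Well: {Well, M1, P4, P5, M2, M4}.
Min-cut edges: M2→Ref (7), M4→Ref (11); capacity 7 + 11 = 18.
This cut is saturated, so no flow can exceed 18.

18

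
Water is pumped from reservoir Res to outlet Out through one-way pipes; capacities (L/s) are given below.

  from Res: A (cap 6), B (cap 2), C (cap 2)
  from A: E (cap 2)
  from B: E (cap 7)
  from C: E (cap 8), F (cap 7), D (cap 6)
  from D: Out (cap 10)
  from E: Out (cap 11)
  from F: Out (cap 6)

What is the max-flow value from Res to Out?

Augment Res→A→E→Out: bottleneck 2, flow now 2.
Augment Res→B→E→Out: bottleneck 2, flow now 4.
Augment Res→C→D→Out: bottleneck 2, flow now 6.
No augmenting path remains; maximum flow = 6.
In the residual graph, reachable from Res: {Res, A}.
Min-cut edges: Res→B (2), Res→C (2), A→E (2); capacity 2 + 2 + 2 = 6.
This cut is saturated, so no flow can exceed 6.

6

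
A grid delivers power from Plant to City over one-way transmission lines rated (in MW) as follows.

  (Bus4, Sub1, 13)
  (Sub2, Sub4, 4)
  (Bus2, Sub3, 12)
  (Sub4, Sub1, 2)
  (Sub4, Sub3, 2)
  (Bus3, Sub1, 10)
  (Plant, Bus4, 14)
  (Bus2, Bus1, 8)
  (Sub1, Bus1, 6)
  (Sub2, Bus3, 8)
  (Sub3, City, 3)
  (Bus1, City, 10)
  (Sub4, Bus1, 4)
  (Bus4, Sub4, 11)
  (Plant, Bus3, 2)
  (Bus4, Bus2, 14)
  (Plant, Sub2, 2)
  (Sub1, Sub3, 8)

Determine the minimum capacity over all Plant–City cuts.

Augment Plant→Bus4→Sub4→Bus1→City: bottleneck 4, flow now 4.
Augment Plant→Bus4→Sub4→Sub3→City: bottleneck 2, flow now 6.
Augment Plant→Bus4→Sub1→Bus1→City: bottleneck 6, flow now 12.
Augment Plant→Bus4→Sub1→Sub3→City: bottleneck 1, flow now 13.
No augmenting path remains; maximum flow = 13.
By max-flow min-cut, the minimum cut capacity equals the max flow.
In the residual graph, reachable from Plant: {Plant, Bus4, Bus3, Sub2, Sub4, Sub1, Bus2, Bus1, Sub3}.
Min-cut edges: Bus1→City (10), Sub3→City (3); capacity 10 + 3 = 13.

13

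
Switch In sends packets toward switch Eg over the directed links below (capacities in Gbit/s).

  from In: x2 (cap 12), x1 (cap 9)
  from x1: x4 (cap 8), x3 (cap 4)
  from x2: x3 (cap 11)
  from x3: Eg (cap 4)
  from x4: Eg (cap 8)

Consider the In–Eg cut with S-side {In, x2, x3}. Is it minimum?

No — its capacity is 13, but the minimum cut has capacity 12.

Given cut capacity: 9 + 4 = 13.
Augment In→x1→x3→Eg: bottleneck 4, flow now 4.
Augment In→x1→x4→Eg: bottleneck 5, flow now 9.
Augment In→x2→x3→x1→x4→Eg: bottleneck 3, flow now 12. (uses reverse residual edge)
No augmenting path remains; maximum flow = 12.
In the residual graph, reachable from In: {In, x1, x2, x3}.
Min-cut edges: x1→x4 (8), x3→Eg (4); capacity 8 + 4 = 12.
Cut capacity 13 exceeds the max flow 12, so it is not minimum.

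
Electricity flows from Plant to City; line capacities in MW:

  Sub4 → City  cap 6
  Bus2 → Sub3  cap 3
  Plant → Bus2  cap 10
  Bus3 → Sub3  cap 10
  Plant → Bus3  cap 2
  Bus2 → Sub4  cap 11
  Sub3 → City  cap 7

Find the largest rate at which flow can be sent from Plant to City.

11

Augment Plant→Bus3→Sub3→City: bottleneck 2, flow now 2.
Augment Plant→Bus2→Sub4→City: bottleneck 6, flow now 8.
Augment Plant→Bus2→Sub3→City: bottleneck 3, flow now 11.
No augmenting path remains; maximum flow = 11.
In the residual graph, reachable from Plant: {Plant, Bus2, Sub4}.
Min-cut edges: Plant→Bus3 (2), Bus2→Sub3 (3), Sub4→City (6); capacity 2 + 3 + 6 = 11.
This cut is saturated, so no flow can exceed 11.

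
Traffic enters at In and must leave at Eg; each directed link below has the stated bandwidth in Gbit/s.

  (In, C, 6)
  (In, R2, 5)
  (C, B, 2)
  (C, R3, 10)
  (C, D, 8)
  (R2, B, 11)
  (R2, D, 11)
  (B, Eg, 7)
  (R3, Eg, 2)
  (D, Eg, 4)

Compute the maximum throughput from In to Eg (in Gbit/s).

Augment In→C→B→Eg: bottleneck 2, flow now 2.
Augment In→C→R3→Eg: bottleneck 2, flow now 4.
Augment In→C→D→Eg: bottleneck 2, flow now 6.
Augment In→R2→B→Eg: bottleneck 5, flow now 11.
No augmenting path remains; maximum flow = 11.
In the residual graph, reachable from In: {In}.
Min-cut edges: In→C (6), In→R2 (5); capacity 6 + 5 = 11.
This cut is saturated, so no flow can exceed 11.

11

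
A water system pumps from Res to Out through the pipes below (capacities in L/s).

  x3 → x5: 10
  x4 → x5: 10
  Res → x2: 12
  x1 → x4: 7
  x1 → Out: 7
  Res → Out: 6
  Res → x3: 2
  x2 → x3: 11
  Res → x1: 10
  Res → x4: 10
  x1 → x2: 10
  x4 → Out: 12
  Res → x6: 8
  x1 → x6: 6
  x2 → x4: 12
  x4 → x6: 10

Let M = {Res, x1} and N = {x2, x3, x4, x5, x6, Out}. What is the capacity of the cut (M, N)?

Edges leaving {Res, x1}: Res→x2 (12), Res→x3 (2), Res→x4 (10), Res→x6 (8), Res→Out (6), x1→x2 (10), x1→x4 (7), x1→x6 (6), x1→Out (7).
Cut capacity = 12 + 2 + 10 + 8 + 6 + 10 + 7 + 6 + 7 = 68.

68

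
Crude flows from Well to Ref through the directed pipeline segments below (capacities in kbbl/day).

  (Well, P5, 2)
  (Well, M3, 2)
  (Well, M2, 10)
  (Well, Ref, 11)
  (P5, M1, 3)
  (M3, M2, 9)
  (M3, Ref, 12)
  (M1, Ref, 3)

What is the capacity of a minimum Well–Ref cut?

Augment Well→Ref: bottleneck 11, flow now 11.
Augment Well→M3→Ref: bottleneck 2, flow now 13.
Augment Well→P5→M1→Ref: bottleneck 2, flow now 15.
No augmenting path remains; maximum flow = 15.
By max-flow min-cut, the minimum cut capacity equals the max flow.
In the residual graph, reachable from Well: {Well, M2}.
Min-cut edges: Well→P5 (2), Well→M3 (2), Well→Ref (11); capacity 2 + 2 + 11 = 15.

15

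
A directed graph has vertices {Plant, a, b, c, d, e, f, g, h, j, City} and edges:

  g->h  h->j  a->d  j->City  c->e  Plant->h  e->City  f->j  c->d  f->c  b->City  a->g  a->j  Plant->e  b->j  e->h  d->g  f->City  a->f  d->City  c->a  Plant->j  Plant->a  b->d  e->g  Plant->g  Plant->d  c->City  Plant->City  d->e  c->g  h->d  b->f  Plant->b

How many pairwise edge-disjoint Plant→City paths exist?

Assign every edge capacity 1; by Menger, the answer equals the max flow.
Path Plant→City (+1); total 1.
Path Plant→b→City (+1); total 2.
Path Plant→d→City (+1); total 3.
Path Plant→e→City (+1); total 4.
Path Plant→j→City (+1); total 5.
Path Plant→a→f→City (+1); total 6.
No residual Plant→City path; max flow = 6.
Certifying cut of size 6: {Plant→City, Plant→a, Plant→b, d→City, e→City, j→City}.

6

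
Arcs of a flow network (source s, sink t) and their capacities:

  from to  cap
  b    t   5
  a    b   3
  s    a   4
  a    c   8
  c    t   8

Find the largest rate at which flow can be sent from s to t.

Augment s→a→b→t: bottleneck 3, flow now 3.
Augment s→a→c→t: bottleneck 1, flow now 4.
No augmenting path remains; maximum flow = 4.
In the residual graph, reachable from s: {s}.
Min-cut edges: s→a (4); capacity 4 = 4.
This cut is saturated, so no flow can exceed 4.

4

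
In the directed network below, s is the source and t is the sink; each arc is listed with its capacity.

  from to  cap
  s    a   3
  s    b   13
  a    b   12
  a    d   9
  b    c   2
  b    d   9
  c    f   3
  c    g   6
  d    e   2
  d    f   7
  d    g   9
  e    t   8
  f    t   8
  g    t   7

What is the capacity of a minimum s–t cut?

14

Augment s→a→d→e→t: bottleneck 2, flow now 2.
Augment s→a→d→f→t: bottleneck 1, flow now 3.
Augment s→b→c→f→t: bottleneck 2, flow now 5.
Augment s→b→d→f→t: bottleneck 5, flow now 10.
Augment s→b→d→g→t: bottleneck 4, flow now 14.
No augmenting path remains; maximum flow = 14.
By max-flow min-cut, the minimum cut capacity equals the max flow.
In the residual graph, reachable from s: {s, b}.
Min-cut edges: s→a (3), b→c (2), b→d (9); capacity 3 + 2 + 9 = 14.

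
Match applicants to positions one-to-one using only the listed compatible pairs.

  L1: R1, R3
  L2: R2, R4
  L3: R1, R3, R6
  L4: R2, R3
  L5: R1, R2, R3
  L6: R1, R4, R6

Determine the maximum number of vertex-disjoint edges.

5

Unit-capacity flow: source→left, listed edges, right→sink; max matching = max flow.
Augmenting path L1→R1 (+1); matched 1.
Augmenting path L2→R2 (+1); matched 2.
Augmenting path L3→R3 (+1); matched 3.
Augmenting path L6→R4 (+1); matched 4.
Augmenting path L4→R3→L3→R6 (+1); matched 5.
No augmenting path remains; maximum matching = 5.
König certificate: {R1, R2, R3, R4, R6} is a vertex cover of size 5 (every listed pair touches it), so no matching can be larger.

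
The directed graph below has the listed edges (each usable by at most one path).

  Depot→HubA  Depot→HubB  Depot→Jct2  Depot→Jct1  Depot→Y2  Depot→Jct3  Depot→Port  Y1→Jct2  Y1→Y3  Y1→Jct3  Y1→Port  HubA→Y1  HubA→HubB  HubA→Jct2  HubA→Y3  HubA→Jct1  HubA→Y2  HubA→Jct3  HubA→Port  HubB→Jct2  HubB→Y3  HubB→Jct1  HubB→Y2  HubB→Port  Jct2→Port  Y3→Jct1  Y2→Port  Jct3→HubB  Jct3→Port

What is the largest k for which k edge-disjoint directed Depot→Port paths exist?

Assign every edge capacity 1; by Menger, the answer equals the max flow.
Path Depot→Port (+1); total 1.
Path Depot→HubA→Port (+1); total 2.
Path Depot→HubB→Port (+1); total 3.
Path Depot→Jct2→Port (+1); total 4.
Path Depot→Y2→Port (+1); total 5.
Path Depot→Jct3→Port (+1); total 6.
No residual Depot→Port path; max flow = 6.
Certifying cut of size 6: {Depot→HubA, Depot→HubB, Depot→Jct2, Depot→Jct3, Depot→Port, Depot→Y2}.

6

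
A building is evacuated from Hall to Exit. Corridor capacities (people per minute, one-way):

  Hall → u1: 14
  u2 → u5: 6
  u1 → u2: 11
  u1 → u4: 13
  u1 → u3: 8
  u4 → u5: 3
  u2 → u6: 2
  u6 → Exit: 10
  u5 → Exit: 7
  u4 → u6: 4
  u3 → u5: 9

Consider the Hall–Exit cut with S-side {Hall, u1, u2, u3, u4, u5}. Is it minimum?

Given cut capacity: 2 + 4 + 7 = 13.
Augment Hall→u1→u2→u5→Exit: bottleneck 6, flow now 6.
Augment Hall→u1→u2→u6→Exit: bottleneck 2, flow now 8.
Augment Hall→u1→u3→u5→Exit: bottleneck 1, flow now 9.
Augment Hall→u1→u4→u6→Exit: bottleneck 4, flow now 13.
No augmenting path remains; maximum flow = 13.
Cut capacity 13 equals the max flow, so it is a minimum cut.

Yes — it is a minimum cut (capacity 13).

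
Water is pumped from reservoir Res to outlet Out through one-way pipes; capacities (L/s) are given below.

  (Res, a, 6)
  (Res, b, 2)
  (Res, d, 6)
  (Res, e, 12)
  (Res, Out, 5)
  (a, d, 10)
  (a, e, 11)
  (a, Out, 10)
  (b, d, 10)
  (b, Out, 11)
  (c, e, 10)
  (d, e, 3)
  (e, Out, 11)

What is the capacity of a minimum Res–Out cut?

Augment Res→Out: bottleneck 5, flow now 5.
Augment Res→a→Out: bottleneck 6, flow now 11.
Augment Res→b→Out: bottleneck 2, flow now 13.
Augment Res→e→Out: bottleneck 11, flow now 24.
No augmenting path remains; maximum flow = 24.
By max-flow min-cut, the minimum cut capacity equals the max flow.
In the residual graph, reachable from Res: {Res, d, e}.
Min-cut edges: Res→a (6), Res→b (2), Res→Out (5), e→Out (11); capacity 6 + 2 + 5 + 11 = 24.

24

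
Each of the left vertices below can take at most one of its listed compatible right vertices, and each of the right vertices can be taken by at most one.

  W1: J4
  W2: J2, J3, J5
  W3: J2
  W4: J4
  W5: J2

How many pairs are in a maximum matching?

3

Unit-capacity flow: source→left, listed edges, right→sink; max matching = max flow.
Augmenting path W1→J4 (+1); matched 1.
Augmenting path W2→J2 (+1); matched 2.
Augmenting path W3→J2→W2→J3 (+1); matched 3.
No augmenting path remains; maximum matching = 3.
König certificate: {W2, J2, J4} is a vertex cover of size 3 (every listed pair touches it), so no matching can be larger.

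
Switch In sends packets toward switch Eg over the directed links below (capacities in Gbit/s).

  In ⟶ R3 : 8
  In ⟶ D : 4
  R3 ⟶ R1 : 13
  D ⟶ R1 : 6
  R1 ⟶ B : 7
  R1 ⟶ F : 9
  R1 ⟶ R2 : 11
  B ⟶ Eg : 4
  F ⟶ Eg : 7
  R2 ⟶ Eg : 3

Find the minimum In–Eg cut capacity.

12

Augment In→R3→R1→B→Eg: bottleneck 4, flow now 4.
Augment In→R3→R1→F→Eg: bottleneck 4, flow now 8.
Augment In→D→R1→F→Eg: bottleneck 3, flow now 11.
Augment In→D→R1→R2→Eg: bottleneck 1, flow now 12.
No augmenting path remains; maximum flow = 12.
By max-flow min-cut, the minimum cut capacity equals the max flow.
In the residual graph, reachable from In: {In}.
Min-cut edges: In→R3 (8), In→D (4); capacity 8 + 4 = 12.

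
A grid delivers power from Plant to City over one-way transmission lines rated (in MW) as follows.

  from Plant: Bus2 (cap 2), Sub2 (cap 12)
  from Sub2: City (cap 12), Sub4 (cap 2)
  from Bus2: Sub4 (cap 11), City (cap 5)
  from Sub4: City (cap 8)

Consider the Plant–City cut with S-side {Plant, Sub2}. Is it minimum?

No — its capacity is 16, but the minimum cut has capacity 14.

Given cut capacity: 2 + 2 + 12 = 16.
Augment Plant→Sub2→City: bottleneck 12, flow now 12.
Augment Plant→Bus2→City: bottleneck 2, flow now 14.
No augmenting path remains; maximum flow = 14.
In the residual graph, reachable from Plant: {Plant}.
Min-cut edges: Plant→Sub2 (12), Plant→Bus2 (2); capacity 12 + 2 = 14.
Cut capacity 16 exceeds the max flow 14, so it is not minimum.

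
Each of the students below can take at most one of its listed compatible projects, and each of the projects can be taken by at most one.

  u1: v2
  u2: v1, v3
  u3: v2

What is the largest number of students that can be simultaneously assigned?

Unit-capacity flow: source→left, listed edges, right→sink; max matching = max flow.
Augmenting path u1→v2 (+1); matched 1.
Augmenting path u2→v1 (+1); matched 2.
No augmenting path remains; maximum matching = 2.
König certificate: {u2, v2} is a vertex cover of size 2 (every listed pair touches it), so no matching can be larger.

2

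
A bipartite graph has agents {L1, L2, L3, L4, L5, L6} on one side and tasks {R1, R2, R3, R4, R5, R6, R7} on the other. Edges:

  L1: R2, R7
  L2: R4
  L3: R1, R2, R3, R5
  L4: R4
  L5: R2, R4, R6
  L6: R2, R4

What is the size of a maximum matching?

Unit-capacity flow: source→left, listed edges, right→sink; max matching = max flow.
Augmenting path L1→R2 (+1); matched 1.
Augmenting path L2→R4 (+1); matched 2.
Augmenting path L3→R1 (+1); matched 3.
Augmenting path L5→R6 (+1); matched 4.
Augmenting path L6→R2→L1→R7 (+1); matched 5.
No augmenting path remains; maximum matching = 5.
König certificate: {L1, L3, L5, L6, R4} is a vertex cover of size 5 (every listed pair touches it), so no matching can be larger.

5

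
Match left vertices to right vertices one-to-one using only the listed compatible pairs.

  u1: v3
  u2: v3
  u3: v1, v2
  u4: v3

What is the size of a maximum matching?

Unit-capacity flow: source→left, listed edges, right→sink; max matching = max flow.
Augmenting path u1→v3 (+1); matched 1.
Augmenting path u3→v1 (+1); matched 2.
No augmenting path remains; maximum matching = 2.
König certificate: {u3, v3} is a vertex cover of size 2 (every listed pair touches it), so no matching can be larger.

2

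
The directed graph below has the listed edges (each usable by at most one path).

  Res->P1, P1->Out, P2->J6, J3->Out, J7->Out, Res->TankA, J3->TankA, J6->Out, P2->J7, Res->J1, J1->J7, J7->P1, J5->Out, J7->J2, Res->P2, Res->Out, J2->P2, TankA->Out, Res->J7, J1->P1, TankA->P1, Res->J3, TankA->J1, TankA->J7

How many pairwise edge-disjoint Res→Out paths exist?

Assign every edge capacity 1; by Menger, the answer equals the max flow.
Path Res→Out (+1); total 1.
Path Res→TankA→Out (+1); total 2.
Path Res→J3→Out (+1); total 3.
Path Res→J7→Out (+1); total 4.
Path Res→P1→Out (+1); total 5.
Path Res→P2→J6→Out (+1); total 6.
No residual Res→Out path; max flow = 6.
Certifying cut of size 6: {J7→Out, P1→Out, P2→J6, Res→J3, Res→Out, Res→TankA}.

6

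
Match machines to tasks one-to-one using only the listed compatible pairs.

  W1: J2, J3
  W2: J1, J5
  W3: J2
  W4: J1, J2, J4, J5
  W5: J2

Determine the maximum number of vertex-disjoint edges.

4

Unit-capacity flow: source→left, listed edges, right→sink; max matching = max flow.
Augmenting path W1→J2 (+1); matched 1.
Augmenting path W2→J1 (+1); matched 2.
Augmenting path W4→J4 (+1); matched 3.
Augmenting path W3→J2→W1→J3 (+1); matched 4.
No augmenting path remains; maximum matching = 4.
König certificate: {W1, W2, W4, J2} is a vertex cover of size 4 (every listed pair touches it), so no matching can be larger.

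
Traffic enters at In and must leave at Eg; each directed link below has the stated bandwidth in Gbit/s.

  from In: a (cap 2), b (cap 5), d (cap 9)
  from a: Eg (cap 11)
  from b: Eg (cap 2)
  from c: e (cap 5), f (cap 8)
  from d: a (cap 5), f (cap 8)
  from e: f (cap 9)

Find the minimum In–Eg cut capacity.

9

Augment In→a→Eg: bottleneck 2, flow now 2.
Augment In→b→Eg: bottleneck 2, flow now 4.
Augment In→d→a→Eg: bottleneck 5, flow now 9.
No augmenting path remains; maximum flow = 9.
By max-flow min-cut, the minimum cut capacity equals the max flow.
In the residual graph, reachable from In: {In, b, d, f}.
Min-cut edges: In→a (2), b→Eg (2), d→a (5); capacity 2 + 2 + 5 = 9.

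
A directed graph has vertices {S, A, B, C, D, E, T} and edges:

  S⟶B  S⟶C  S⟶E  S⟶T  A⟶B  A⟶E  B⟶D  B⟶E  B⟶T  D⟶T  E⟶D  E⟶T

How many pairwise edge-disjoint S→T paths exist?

3

Assign every edge capacity 1; by Menger, the answer equals the max flow.
Path S→T (+1); total 1.
Path S→B→T (+1); total 2.
Path S→E→T (+1); total 3.
No residual S→T path; max flow = 3.
Certifying cut of size 3: {S→B, S→E, S→T}.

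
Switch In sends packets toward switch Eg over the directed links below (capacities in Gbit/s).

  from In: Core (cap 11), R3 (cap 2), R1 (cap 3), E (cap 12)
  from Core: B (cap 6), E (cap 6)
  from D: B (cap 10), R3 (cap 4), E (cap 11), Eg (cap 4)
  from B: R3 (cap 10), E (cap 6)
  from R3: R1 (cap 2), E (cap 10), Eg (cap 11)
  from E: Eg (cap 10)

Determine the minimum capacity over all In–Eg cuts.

18

Augment In→R3→Eg: bottleneck 2, flow now 2.
Augment In→E→Eg: bottleneck 10, flow now 12.
Augment In→Core→B→R3→Eg: bottleneck 6, flow now 18.
No augmenting path remains; maximum flow = 18.
By max-flow min-cut, the minimum cut capacity equals the max flow.
In the residual graph, reachable from In: {In, Core, R1, E}.
Min-cut edges: In→R3 (2), Core→B (6), E→Eg (10); capacity 2 + 6 + 10 = 18.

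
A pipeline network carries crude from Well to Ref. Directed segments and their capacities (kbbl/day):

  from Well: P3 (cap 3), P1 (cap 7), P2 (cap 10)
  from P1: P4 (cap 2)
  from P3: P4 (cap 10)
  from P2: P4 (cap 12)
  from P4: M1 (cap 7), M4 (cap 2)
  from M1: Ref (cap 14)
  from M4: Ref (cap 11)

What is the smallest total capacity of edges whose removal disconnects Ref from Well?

Augment Well→P1→P4→M1→Ref: bottleneck 2, flow now 2.
Augment Well→P3→P4→M1→Ref: bottleneck 3, flow now 5.
Augment Well→P2→P4→M1→Ref: bottleneck 2, flow now 7.
Augment Well→P2→P4→M4→Ref: bottleneck 2, flow now 9.
No augmenting path remains; maximum flow = 9.
By max-flow min-cut, the minimum cut capacity equals the max flow.
In the residual graph, reachable from Well: {Well, P1, P3, P2, P4}.
Min-cut edges: P4→M1 (7), P4→M4 (2); capacity 7 + 2 = 9.

9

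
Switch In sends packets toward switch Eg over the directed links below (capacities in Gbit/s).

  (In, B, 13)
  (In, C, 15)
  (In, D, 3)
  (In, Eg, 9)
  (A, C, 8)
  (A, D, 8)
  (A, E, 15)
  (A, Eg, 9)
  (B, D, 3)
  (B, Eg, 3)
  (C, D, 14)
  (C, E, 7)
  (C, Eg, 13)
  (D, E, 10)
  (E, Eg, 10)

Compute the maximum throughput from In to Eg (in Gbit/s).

33

Augment In→Eg: bottleneck 9, flow now 9.
Augment In→B→Eg: bottleneck 3, flow now 12.
Augment In→C→Eg: bottleneck 13, flow now 25.
Augment In→C→E→Eg: bottleneck 2, flow now 27.
Augment In→D→E→Eg: bottleneck 3, flow now 30.
Augment In→B→D→E→Eg: bottleneck 3, flow now 33.
No augmenting path remains; maximum flow = 33.
In the residual graph, reachable from In: {In, B}.
Min-cut edges: In→C (15), In→D (3), In→Eg (9), B→D (3), B→Eg (3); capacity 15 + 3 + 9 + 3 + 3 = 33.
This cut is saturated, so no flow can exceed 33.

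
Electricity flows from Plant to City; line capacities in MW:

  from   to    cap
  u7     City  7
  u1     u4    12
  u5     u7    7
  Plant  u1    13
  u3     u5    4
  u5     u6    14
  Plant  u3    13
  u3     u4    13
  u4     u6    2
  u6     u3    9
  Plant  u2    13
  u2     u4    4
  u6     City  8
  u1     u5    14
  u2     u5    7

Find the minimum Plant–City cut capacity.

Augment Plant→u1→u4→u6→City: bottleneck 2, flow now 2.
Augment Plant→u1→u5→u6→City: bottleneck 6, flow now 8.
Augment Plant→u1→u5→u7→City: bottleneck 5, flow now 13.
Augment Plant→u2→u5→u7→City: bottleneck 2, flow now 15.
No augmenting path remains; maximum flow = 15.
By max-flow min-cut, the minimum cut capacity equals the max flow.
In the residual graph, reachable from Plant: {Plant, u1, u2, u3, u4, u5, u6}.
Min-cut edges: u5→u7 (7), u6→City (8); capacity 7 + 8 = 15.

15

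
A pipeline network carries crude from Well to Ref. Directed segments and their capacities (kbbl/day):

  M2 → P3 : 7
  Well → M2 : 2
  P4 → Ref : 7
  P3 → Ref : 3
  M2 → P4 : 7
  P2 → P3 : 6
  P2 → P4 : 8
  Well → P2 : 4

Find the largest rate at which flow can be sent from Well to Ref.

Augment Well→M2→P3→Ref: bottleneck 2, flow now 2.
Augment Well→P2→P3→Ref: bottleneck 1, flow now 3.
Augment Well→P2→P4→Ref: bottleneck 3, flow now 6.
No augmenting path remains; maximum flow = 6.
In the residual graph, reachable from Well: {Well}.
Min-cut edges: Well→M2 (2), Well→P2 (4); capacity 2 + 4 = 6.
This cut is saturated, so no flow can exceed 6.

6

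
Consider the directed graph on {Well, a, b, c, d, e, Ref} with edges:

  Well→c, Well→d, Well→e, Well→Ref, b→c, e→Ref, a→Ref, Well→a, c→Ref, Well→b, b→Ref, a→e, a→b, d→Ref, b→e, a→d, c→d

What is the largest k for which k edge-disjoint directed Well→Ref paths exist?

Assign every edge capacity 1; by Menger, the answer equals the max flow.
Path Well→Ref (+1); total 1.
Path Well→a→Ref (+1); total 2.
Path Well→b→Ref (+1); total 3.
Path Well→c→Ref (+1); total 4.
Path Well→d→Ref (+1); total 5.
Path Well→e→Ref (+1); total 6.
No residual Well→Ref path; max flow = 6.
Certifying cut of size 6: {Well→Ref, Well→a, Well→b, Well→c, Well→d, Well→e}.

6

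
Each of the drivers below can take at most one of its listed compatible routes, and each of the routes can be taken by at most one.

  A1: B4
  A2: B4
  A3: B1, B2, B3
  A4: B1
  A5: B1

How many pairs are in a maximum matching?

Unit-capacity flow: source→left, listed edges, right→sink; max matching = max flow.
Augmenting path A1→B4 (+1); matched 1.
Augmenting path A3→B1 (+1); matched 2.
Augmenting path A4→B1→A3→B2 (+1); matched 3.
No augmenting path remains; maximum matching = 3.
König certificate: {A3, B1, B4} is a vertex cover of size 3 (every listed pair touches it), so no matching can be larger.

3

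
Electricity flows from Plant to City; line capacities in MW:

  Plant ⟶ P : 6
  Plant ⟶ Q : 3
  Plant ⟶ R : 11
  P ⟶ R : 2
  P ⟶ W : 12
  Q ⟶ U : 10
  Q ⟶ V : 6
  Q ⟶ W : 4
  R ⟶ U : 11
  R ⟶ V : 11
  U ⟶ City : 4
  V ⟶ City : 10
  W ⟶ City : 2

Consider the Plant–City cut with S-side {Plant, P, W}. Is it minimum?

Given cut capacity: 3 + 11 + 2 + 2 = 18.
Augment Plant→P→W→City: bottleneck 2, flow now 2.
Augment Plant→Q→U→City: bottleneck 3, flow now 5.
Augment Plant→R→U→City: bottleneck 1, flow now 6.
Augment Plant→R→V→City: bottleneck 10, flow now 16.
No augmenting path remains; maximum flow = 16.
In the residual graph, reachable from Plant: {Plant, P, Q, R, U, V, W}.
Min-cut edges: U→City (4), V→City (10), W→City (2); capacity 4 + 10 + 2 = 16.
Cut capacity 18 exceeds the max flow 16, so it is not minimum.

No — its capacity is 18, but the minimum cut has capacity 16.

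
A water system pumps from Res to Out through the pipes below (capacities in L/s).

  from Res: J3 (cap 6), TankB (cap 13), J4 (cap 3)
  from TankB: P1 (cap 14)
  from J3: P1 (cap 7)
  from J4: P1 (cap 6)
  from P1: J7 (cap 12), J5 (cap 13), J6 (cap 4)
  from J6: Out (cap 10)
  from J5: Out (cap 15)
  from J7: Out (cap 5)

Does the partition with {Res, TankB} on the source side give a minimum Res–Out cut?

Given cut capacity: 6 + 3 + 14 = 23.
Augment Res→TankB→P1→J6→Out: bottleneck 4, flow now 4.
Augment Res→TankB→P1→J5→Out: bottleneck 9, flow now 13.
Augment Res→J3→P1→J5→Out: bottleneck 4, flow now 17.
Augment Res→J3→P1→J7→Out: bottleneck 2, flow now 19.
Augment Res→J4→P1→J7→Out: bottleneck 3, flow now 22.
No augmenting path remains; maximum flow = 22.
In the residual graph, reachable from Res: {Res}.
Min-cut edges: Res→TankB (13), Res→J3 (6), Res→J4 (3); capacity 13 + 6 + 3 = 22.
Cut capacity 23 exceeds the max flow 22, so it is not minimum.

No — its capacity is 23, but the minimum cut has capacity 22.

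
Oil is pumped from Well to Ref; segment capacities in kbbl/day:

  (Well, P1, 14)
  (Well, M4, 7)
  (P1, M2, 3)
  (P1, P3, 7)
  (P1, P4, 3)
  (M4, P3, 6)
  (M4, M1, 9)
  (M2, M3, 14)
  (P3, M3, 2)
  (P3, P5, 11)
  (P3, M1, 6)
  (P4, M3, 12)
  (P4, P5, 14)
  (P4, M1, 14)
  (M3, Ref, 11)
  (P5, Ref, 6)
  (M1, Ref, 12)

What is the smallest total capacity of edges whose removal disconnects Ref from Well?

20

Augment Well→M4→M1→Ref: bottleneck 7, flow now 7.
Augment Well→P1→M2→M3→Ref: bottleneck 3, flow now 10.
Augment Well→P1→P3→M3→Ref: bottleneck 2, flow now 12.
Augment Well→P1→P3→P5→Ref: bottleneck 5, flow now 17.
Augment Well→P1→P4→M3→Ref: bottleneck 3, flow now 20.
No augmenting path remains; maximum flow = 20.
By max-flow min-cut, the minimum cut capacity equals the max flow.
In the residual graph, reachable from Well: {Well, P1}.
Min-cut edges: Well→M4 (7), P1→M2 (3), P1→P3 (7), P1→P4 (3); capacity 7 + 3 + 7 + 3 = 20.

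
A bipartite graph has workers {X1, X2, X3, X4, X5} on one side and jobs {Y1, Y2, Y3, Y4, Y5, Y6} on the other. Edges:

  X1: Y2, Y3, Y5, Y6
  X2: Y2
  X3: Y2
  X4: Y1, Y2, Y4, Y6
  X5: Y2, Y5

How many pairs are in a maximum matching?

Unit-capacity flow: source→left, listed edges, right→sink; max matching = max flow.
Augmenting path X1→Y2 (+1); matched 1.
Augmenting path X4→Y1 (+1); matched 2.
Augmenting path X5→Y5 (+1); matched 3.
Augmenting path X2→Y2→X1→Y3 (+1); matched 4.
No augmenting path remains; maximum matching = 4.
König certificate: {X1, X4, X5, Y2} is a vertex cover of size 4 (every listed pair touches it), so no matching can be larger.

4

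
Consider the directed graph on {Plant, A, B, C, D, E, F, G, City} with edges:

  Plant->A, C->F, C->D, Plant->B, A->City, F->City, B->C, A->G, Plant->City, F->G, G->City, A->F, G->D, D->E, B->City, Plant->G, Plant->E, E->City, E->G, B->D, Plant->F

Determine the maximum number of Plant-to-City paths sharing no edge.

Assign every edge capacity 1; by Menger, the answer equals the max flow.
Path Plant→City (+1); total 1.
Path Plant→A→City (+1); total 2.
Path Plant→B→City (+1); total 3.
Path Plant→E→City (+1); total 4.
Path Plant→F→City (+1); total 5.
Path Plant→G→City (+1); total 6.
No residual Plant→City path; max flow = 6.
Certifying cut of size 6: {Plant→A, Plant→B, Plant→City, Plant→E, Plant→F, Plant→G}.

6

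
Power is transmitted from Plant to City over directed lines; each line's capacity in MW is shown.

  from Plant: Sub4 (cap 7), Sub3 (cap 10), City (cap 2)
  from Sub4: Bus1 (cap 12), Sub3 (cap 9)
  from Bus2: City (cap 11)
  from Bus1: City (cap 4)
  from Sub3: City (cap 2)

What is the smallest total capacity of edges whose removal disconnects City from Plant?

8

Augment Plant→City: bottleneck 2, flow now 2.
Augment Plant→Sub3→City: bottleneck 2, flow now 4.
Augment Plant→Sub4→Bus1→City: bottleneck 4, flow now 8.
No augmenting path remains; maximum flow = 8.
By max-flow min-cut, the minimum cut capacity equals the max flow.
In the residual graph, reachable from Plant: {Plant, Sub4, Bus1, Sub3}.
Min-cut edges: Plant→City (2), Bus1→City (4), Sub3→City (2); capacity 2 + 4 + 2 = 8.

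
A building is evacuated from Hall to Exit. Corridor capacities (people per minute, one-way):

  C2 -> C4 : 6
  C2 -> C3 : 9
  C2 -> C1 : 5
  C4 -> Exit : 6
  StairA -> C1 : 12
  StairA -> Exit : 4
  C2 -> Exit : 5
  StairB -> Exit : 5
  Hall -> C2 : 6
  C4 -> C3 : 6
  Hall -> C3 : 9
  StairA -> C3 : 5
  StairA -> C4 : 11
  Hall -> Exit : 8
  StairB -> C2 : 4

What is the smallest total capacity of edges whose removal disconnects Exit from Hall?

Augment Hall→Exit: bottleneck 8, flow now 8.
Augment Hall→C2→Exit: bottleneck 5, flow now 13.
Augment Hall→C2→C4→Exit: bottleneck 1, flow now 14.
No augmenting path remains; maximum flow = 14.
By max-flow min-cut, the minimum cut capacity equals the max flow.
In the residual graph, reachable from Hall: {Hall, C3}.
Min-cut edges: Hall→C2 (6), Hall→Exit (8); capacity 6 + 8 = 14.

14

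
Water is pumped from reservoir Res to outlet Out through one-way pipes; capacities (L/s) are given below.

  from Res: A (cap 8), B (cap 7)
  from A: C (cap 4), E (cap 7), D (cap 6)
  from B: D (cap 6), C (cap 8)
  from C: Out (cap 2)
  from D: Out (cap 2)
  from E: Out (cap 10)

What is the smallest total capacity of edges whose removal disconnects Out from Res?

Augment Res→A→C→Out: bottleneck 2, flow now 2.
Augment Res→A→D→Out: bottleneck 2, flow now 4.
Augment Res→A→E→Out: bottleneck 4, flow now 8.
Augment Res→B→C→A→E→Out: bottleneck 2, flow now 10. (uses reverse residual edge)
Augment Res→B→D→A→E→Out: bottleneck 1, flow now 11. (uses reverse residual edge)
No augmenting path remains; maximum flow = 11.
By max-flow min-cut, the minimum cut capacity equals the max flow.
In the residual graph, reachable from Res: {Res, A, B, C, D}.
Min-cut edges: A→E (7), C→Out (2), D→Out (2); capacity 7 + 2 + 2 = 11.

11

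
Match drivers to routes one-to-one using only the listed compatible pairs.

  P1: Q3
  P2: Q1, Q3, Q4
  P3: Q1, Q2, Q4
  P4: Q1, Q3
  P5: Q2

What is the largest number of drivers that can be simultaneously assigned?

4

Unit-capacity flow: source→left, listed edges, right→sink; max matching = max flow.
Augmenting path P1→Q3 (+1); matched 1.
Augmenting path P2→Q1 (+1); matched 2.
Augmenting path P3→Q2 (+1); matched 3.
Augmenting path P4→Q1→P2→Q4 (+1); matched 4.
No augmenting path remains; maximum matching = 4.
König certificate: {Q1, Q2, Q3, Q4} is a vertex cover of size 4 (every listed pair touches it), so no matching can be larger.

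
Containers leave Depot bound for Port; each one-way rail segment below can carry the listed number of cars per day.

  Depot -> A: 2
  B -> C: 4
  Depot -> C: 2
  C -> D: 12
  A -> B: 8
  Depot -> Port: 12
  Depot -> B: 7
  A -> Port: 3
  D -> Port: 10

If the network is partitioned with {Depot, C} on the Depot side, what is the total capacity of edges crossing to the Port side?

Edges leaving {Depot, C}: Depot→A (2), Depot→B (7), Depot→Port (12), C→D (12).
Cut capacity = 2 + 7 + 12 + 12 = 33.

33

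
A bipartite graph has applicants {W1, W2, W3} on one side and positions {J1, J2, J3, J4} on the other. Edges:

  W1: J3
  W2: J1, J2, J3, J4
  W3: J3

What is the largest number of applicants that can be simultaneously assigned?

2

Unit-capacity flow: source→left, listed edges, right→sink; max matching = max flow.
Augmenting path W1→J3 (+1); matched 1.
Augmenting path W2→J1 (+1); matched 2.
No augmenting path remains; maximum matching = 2.
König certificate: {W2, J3} is a vertex cover of size 2 (every listed pair touches it), so no matching can be larger.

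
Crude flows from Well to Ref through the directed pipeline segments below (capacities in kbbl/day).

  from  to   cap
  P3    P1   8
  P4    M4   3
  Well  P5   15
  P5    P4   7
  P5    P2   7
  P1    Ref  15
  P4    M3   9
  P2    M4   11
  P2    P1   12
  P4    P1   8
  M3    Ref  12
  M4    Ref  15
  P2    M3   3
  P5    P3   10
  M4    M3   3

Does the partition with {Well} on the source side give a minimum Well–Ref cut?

Given cut capacity: 15 = 15.
Augment Well→P5→P2→M4→Ref: bottleneck 7, flow now 7.
Augment Well→P5→P4→M4→Ref: bottleneck 3, flow now 10.
Augment Well→P5→P4→P1→Ref: bottleneck 4, flow now 14.
Augment Well→P5→P3→P1→Ref: bottleneck 1, flow now 15.
No augmenting path remains; maximum flow = 15.
Cut capacity 15 equals the max flow, so it is a minimum cut.

Yes — it is a minimum cut (capacity 15).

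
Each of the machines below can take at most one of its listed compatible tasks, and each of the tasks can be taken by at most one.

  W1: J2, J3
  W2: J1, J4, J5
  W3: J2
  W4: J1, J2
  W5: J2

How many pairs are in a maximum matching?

Unit-capacity flow: source→left, listed edges, right→sink; max matching = max flow.
Augmenting path W1→J2 (+1); matched 1.
Augmenting path W2→J1 (+1); matched 2.
Augmenting path W3→J2→W1→J3 (+1); matched 3.
Augmenting path W4→J1→W2→J4 (+1); matched 4.
No augmenting path remains; maximum matching = 4.
König certificate: {W1, W2, W4, J2} is a vertex cover of size 4 (every listed pair touches it), so no matching can be larger.

4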